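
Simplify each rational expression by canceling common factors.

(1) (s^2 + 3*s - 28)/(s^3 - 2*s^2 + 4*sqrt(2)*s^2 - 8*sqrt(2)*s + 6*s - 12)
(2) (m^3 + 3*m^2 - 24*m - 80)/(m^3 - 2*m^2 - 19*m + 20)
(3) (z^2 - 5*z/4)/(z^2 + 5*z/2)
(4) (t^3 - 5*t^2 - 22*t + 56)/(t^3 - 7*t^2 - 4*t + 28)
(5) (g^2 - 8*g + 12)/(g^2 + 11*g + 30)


(1) = (s^2 + 3*s - 28)/(s^3 + s^2*(-2 + 4*sqrt(2)) + s*(6 - 8*sqrt(2)) - 12)
(2) = (m + 4)/(m - 1)
(3) = (4*z - 5)/(4*z + 10)
(4) = (t + 4)/(t + 2)
(5) = (g^2 - 8*g + 12)/(g^2 + 11*g + 30)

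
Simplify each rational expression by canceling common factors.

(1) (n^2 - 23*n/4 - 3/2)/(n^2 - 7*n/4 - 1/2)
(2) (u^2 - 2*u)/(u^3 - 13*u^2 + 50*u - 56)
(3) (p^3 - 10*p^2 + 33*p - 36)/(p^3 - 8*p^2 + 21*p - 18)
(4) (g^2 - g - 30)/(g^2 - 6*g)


(1) = (n - 6)/(n - 2)
(2) = u/(u^2 - 11*u + 28)
(3) = (p - 4)/(p - 2)
(4) = (g + 5)/g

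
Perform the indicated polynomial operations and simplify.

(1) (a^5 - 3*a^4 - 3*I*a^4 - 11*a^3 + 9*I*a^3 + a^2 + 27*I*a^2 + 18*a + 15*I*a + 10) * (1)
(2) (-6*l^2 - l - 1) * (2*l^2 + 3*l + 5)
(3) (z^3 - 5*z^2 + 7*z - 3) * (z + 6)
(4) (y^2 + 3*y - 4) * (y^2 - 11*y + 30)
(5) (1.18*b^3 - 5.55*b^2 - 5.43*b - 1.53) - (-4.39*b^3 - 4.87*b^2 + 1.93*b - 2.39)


(1) = a^5 - 3*a^4 - 3*I*a^4 - 11*a^3 + 9*I*a^3 + a^2 + 27*I*a^2 + 18*a + 15*I*a + 10
(2) = -12*l^4 - 20*l^3 - 35*l^2 - 8*l - 5
(3) = z^4 + z^3 - 23*z^2 + 39*z - 18
(4) = y^4 - 8*y^3 - 7*y^2 + 134*y - 120
(5) = 5.57*b^3 - 0.68*b^2 - 7.36*b + 0.86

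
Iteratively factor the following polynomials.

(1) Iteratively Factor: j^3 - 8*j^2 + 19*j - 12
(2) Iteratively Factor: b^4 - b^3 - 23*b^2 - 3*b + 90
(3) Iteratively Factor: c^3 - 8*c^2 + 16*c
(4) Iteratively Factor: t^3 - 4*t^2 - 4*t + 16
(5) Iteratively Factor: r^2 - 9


(1) = (j - 3)*(j^2 - 5*j + 4) = (j - 3)*(j - 1)*(j - 4)
(2) = (b + 3)*(b^3 - 4*b^2 - 11*b + 30) = (b - 2)*(b + 3)*(b^2 - 2*b - 15) = (b - 2)*(b + 3)^2*(b - 5)
(3) = (c)*(c^2 - 8*c + 16) = c*(c - 4)*(c - 4)
(4) = (t - 2)*(t^2 - 2*t - 8) = (t - 4)*(t - 2)*(t + 2)
(5) = (r - 3)*(r + 3)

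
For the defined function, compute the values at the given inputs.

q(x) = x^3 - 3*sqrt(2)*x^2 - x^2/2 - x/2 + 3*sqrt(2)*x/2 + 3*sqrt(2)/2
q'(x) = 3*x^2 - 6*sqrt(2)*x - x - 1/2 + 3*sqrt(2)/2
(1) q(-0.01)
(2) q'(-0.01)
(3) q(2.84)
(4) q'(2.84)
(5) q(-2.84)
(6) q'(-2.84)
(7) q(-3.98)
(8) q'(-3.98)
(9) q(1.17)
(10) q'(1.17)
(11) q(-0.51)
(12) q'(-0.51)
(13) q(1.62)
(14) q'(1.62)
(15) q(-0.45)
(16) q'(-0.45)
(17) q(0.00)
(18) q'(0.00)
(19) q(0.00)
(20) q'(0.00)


(1) = 2.10
(2) = 1.72
(3) = -8.62
(4) = -1.12
(5) = -63.64
(6) = 52.76
(7) = -142.50
(8) = 86.89
(9) = -0.87
(10) = -5.37
(11) = -0.07
(12) = 7.24
(13) = -3.45
(14) = -5.87
(15) = 0.34
(16) = 6.50
(17) = 2.12
(18) = 1.62
(19) = 2.12
(20) = 1.62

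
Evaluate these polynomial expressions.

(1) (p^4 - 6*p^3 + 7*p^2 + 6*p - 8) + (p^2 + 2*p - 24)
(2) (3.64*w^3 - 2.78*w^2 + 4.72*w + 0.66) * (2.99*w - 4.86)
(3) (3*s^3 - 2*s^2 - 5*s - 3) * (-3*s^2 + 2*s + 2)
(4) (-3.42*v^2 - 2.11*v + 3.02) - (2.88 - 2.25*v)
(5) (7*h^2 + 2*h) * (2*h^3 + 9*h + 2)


(1) = p^4 - 6*p^3 + 8*p^2 + 8*p - 32
(2) = 10.8836*w^4 - 26.0026*w^3 + 27.6236*w^2 - 20.9658*w - 3.2076
(3) = -9*s^5 + 12*s^4 + 17*s^3 - 5*s^2 - 16*s - 6
(4) = -3.42*v^2 + 0.14*v + 0.14
(5) = 14*h^5 + 4*h^4 + 63*h^3 + 32*h^2 + 4*h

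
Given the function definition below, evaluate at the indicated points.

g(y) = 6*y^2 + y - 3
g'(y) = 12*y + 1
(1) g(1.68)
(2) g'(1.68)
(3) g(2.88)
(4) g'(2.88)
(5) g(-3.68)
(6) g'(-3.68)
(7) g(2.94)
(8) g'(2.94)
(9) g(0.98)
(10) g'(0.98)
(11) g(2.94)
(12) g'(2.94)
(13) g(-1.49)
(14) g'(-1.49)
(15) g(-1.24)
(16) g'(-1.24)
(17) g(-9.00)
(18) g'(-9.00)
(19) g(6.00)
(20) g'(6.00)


(1) = 15.61
(2) = 21.16
(3) = 49.65
(4) = 35.56
(5) = 74.57
(6) = -43.16
(7) = 51.80
(8) = 36.28
(9) = 3.74
(10) = 12.76
(11) = 51.80
(12) = 36.28
(13) = 8.83
(14) = -16.88
(15) = 4.99
(16) = -13.88
(17) = 474.00
(18) = -107.00
(19) = 219.00
(20) = 73.00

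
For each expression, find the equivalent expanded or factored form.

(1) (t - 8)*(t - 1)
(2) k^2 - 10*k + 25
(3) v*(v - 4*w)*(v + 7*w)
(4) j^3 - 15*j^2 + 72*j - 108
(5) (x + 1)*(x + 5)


(1) = t^2 - 9*t + 8
(2) = (k - 5)^2
(3) = v^3 + 3*v^2*w - 28*v*w^2
(4) = (j - 6)^2*(j - 3)
(5) = x^2 + 6*x + 5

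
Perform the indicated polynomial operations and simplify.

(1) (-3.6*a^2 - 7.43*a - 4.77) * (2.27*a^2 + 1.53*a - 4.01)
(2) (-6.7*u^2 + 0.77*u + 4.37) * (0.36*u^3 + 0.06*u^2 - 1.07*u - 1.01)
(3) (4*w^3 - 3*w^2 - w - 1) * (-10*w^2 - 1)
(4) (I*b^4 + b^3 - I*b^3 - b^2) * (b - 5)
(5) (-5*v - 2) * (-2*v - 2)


(1) = -8.172*a^4 - 22.3741*a^3 - 7.7598*a^2 + 22.4962*a + 19.1277
(2) = -2.412*u^5 - 0.1248*u^4 + 8.7884*u^3 + 6.2053*u^2 - 5.4536*u - 4.4137
(3) = -40*w^5 + 30*w^4 + 6*w^3 + 13*w^2 + w + 1
(4) = I*b^5 + b^4 - 6*I*b^4 - 6*b^3 + 5*I*b^3 + 5*b^2
(5) = 10*v^2 + 14*v + 4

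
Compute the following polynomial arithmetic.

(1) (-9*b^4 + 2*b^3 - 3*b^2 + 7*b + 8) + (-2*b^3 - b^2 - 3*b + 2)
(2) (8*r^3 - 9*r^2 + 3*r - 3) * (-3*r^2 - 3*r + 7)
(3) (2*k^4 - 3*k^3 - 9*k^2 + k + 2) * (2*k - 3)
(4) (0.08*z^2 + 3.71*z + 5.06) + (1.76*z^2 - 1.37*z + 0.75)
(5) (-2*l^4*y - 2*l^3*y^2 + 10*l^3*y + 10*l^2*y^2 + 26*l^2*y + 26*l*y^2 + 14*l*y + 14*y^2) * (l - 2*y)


(1) = -9*b^4 - 4*b^2 + 4*b + 10
(2) = -24*r^5 + 3*r^4 + 74*r^3 - 63*r^2 + 30*r - 21
(3) = 4*k^5 - 12*k^4 - 9*k^3 + 29*k^2 + k - 6
(4) = 1.84*z^2 + 2.34*z + 5.81
(5) = -2*l^5*y + 2*l^4*y^2 + 10*l^4*y + 4*l^3*y^3 - 10*l^3*y^2 + 26*l^3*y - 20*l^2*y^3 - 26*l^2*y^2 + 14*l^2*y - 52*l*y^3 - 14*l*y^2 - 28*y^3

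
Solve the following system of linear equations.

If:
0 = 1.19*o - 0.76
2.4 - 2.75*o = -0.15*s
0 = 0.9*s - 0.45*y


Then:
o = 0.64
s = -4.29
y = -8.58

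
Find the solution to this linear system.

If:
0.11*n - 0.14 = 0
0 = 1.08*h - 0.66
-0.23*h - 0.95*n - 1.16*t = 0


Then:
h = 0.61
n = 1.27
t = -1.16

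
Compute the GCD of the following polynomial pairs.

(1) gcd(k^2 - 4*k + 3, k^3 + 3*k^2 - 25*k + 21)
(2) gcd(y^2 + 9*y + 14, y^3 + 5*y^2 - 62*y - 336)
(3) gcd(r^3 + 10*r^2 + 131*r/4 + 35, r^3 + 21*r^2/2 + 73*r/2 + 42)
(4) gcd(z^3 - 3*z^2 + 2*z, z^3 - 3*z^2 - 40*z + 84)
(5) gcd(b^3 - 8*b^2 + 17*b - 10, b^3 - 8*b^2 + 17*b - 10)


(1) = gcd((k - 3)*(k - 1), (k - 3)*(k - 1)*(k + 7)) = k^2 - 4*k + 3
(2) = gcd((y + 2)*(y + 7), (y - 8)*(y + 6)*(y + 7)) = y + 7
(3) = r^2 + 15*r/2 + 14
(4) = z - 2
(5) = gcd((b - 5)*(b - 2)*(b - 1), (b - 5)*(b - 2)*(b - 1)) = b^3 - 8*b^2 + 17*b - 10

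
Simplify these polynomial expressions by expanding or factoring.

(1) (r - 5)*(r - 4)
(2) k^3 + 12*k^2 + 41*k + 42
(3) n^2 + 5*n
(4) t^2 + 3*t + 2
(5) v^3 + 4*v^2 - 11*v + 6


(1) = r^2 - 9*r + 20
(2) = (k + 2)*(k + 3)*(k + 7)
(3) = n*(n + 5)
(4) = (t + 1)*(t + 2)
(5) = (v - 1)^2*(v + 6)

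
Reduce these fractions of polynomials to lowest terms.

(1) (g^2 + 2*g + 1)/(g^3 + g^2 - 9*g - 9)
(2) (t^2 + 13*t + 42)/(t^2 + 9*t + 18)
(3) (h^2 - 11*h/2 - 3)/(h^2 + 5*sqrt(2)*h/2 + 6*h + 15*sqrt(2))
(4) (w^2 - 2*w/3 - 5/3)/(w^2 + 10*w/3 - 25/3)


(1) = (g + 1)/(g^2 - 9)
(2) = (t + 7)/(t + 3)
(3) = (4*h^2 - 22*h - 12)/(4*h^2 + h*(10*sqrt(2) + 24) + 60*sqrt(2))
(4) = (w + 1)/(w + 5)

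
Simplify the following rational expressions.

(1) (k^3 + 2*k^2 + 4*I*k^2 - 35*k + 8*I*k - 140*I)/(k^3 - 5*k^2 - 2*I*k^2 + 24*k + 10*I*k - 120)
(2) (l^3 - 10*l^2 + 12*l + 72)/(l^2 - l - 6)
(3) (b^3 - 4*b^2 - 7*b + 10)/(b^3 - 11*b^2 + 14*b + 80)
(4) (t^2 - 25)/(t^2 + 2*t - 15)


(1) = (k + 7)/(k - 6*I)
(2) = (l^2 - 12*l + 36)/(l - 3)
(3) = (b - 1)/(b - 8)
(4) = (t - 5)/(t - 3)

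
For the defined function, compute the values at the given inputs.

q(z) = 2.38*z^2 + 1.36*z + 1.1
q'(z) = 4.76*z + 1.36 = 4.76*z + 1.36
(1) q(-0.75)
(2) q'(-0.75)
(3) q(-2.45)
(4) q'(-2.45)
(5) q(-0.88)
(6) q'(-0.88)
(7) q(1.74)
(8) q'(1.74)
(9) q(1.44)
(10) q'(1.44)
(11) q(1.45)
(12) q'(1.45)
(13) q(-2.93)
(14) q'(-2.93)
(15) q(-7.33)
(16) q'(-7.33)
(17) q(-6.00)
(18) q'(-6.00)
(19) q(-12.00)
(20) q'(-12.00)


(1) = 1.42
(2) = -2.21
(3) = 12.05
(4) = -10.30
(5) = 1.75
(6) = -2.83
(7) = 10.67
(8) = 9.64
(9) = 7.99
(10) = 8.21
(11) = 8.08
(12) = 8.26
(13) = 17.55
(14) = -12.59
(15) = 119.01
(16) = -33.53
(17) = 78.62
(18) = -27.20
(19) = 327.50
(20) = -55.76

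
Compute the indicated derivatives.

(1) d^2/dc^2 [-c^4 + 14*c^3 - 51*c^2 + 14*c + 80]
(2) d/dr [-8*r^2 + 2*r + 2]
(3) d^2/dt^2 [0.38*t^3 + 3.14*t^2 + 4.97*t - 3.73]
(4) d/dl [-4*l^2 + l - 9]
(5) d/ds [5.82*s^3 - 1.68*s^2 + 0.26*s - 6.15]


(1) = -12*c^2 + 84*c - 102
(2) = 2 - 16*r
(3) = 2.28*t + 6.28
(4) = 1 - 8*l
(5) = 17.46*s^2 - 3.36*s + 0.26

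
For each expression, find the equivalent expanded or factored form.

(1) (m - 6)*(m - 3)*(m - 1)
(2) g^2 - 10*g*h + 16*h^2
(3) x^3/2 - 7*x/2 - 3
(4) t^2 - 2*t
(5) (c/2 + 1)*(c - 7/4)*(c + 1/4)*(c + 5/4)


(1) = m^3 - 10*m^2 + 27*m - 18
(2) = (g - 8*h)*(g - 2*h)
(3) = (x/2 + 1)*(x - 3)*(x + 1)
(4) = t*(t - 2)
(5) = c^4/2 + 7*c^3/8 - 45*c^2/32 - 331*c/128 - 35/64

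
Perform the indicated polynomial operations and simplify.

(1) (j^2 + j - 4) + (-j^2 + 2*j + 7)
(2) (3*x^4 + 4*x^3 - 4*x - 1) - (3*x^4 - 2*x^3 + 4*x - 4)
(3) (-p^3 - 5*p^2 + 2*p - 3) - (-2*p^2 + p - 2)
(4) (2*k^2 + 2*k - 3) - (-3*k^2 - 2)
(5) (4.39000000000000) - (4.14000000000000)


(1) = 3*j + 3
(2) = 6*x^3 - 8*x + 3
(3) = -p^3 - 3*p^2 + p - 1
(4) = 5*k^2 + 2*k - 1
(5) = 0.250000000000000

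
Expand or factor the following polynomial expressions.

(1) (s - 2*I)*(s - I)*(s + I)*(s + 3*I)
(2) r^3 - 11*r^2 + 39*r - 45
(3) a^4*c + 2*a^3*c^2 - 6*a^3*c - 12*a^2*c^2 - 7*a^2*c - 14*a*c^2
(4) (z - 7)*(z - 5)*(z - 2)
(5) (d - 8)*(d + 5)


(1) = s^4 + I*s^3 + 7*s^2 + I*s + 6
(2) = (r - 5)*(r - 3)^2
(3) = a*(a - 7)*(a + 2*c)*(a*c + c)
(4) = z^3 - 14*z^2 + 59*z - 70
(5) = d^2 - 3*d - 40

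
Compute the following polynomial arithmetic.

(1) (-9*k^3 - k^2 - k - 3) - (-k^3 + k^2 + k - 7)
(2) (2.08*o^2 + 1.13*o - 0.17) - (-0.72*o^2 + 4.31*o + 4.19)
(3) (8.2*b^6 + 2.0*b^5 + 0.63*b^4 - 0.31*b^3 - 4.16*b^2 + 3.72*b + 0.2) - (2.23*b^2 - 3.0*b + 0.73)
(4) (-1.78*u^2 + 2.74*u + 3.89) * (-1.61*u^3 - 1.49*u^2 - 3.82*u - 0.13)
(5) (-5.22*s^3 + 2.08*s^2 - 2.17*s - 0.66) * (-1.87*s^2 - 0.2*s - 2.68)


(1) = -8*k^3 - 2*k^2 - 2*k + 4
(2) = 2.8*o^2 - 3.18*o - 4.36
(3) = 8.2*b^6 + 2.0*b^5 + 0.63*b^4 - 0.31*b^3 - 6.39*b^2 + 6.72*b - 0.53
(4) = 2.8658*u^5 - 1.7592*u^4 - 3.5459*u^3 - 16.0315*u^2 - 15.216*u - 0.5057
(5) = 9.7614*s^5 - 2.8456*s^4 + 17.6315*s^3 - 3.9062*s^2 + 5.9476*s + 1.7688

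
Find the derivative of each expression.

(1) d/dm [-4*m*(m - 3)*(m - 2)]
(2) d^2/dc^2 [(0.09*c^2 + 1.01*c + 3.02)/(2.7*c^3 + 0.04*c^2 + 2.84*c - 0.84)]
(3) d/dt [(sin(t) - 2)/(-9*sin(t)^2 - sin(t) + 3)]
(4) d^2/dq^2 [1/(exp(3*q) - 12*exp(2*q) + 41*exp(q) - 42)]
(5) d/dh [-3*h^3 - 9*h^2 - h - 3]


(1) = -12*m^2 + 40*m - 24
(2) = (1.3122*c^6 + 44.1774*c^5 + 260.70336*c^4 - 7.430336*c^3 + 166.479456*c^2 + 43.358208*c + 53.865088)/(19.683*c^9 + 0.8748*c^8 + 62.12376*c^7 - 16.530416*c^6 + 64.800672*c^5 - 37.68288*c^4 + 28.04912*c^3 - 20.24064*c^2 + 6.011712*c - 0.592704)
(3) = (9*sin(t)^2 - 36*sin(t) + 1)*cos(t)/(9*sin(t)^2 + sin(t) - 3)^2
(4) = ((-9*exp(2*q) + 48*exp(q) - 41)*(exp(3*q) - 12*exp(2*q) + 41*exp(q) - 42) + 2*(3*exp(2*q) - 24*exp(q) + 41)^2*exp(q))*exp(q)/(exp(3*q) - 12*exp(2*q) + 41*exp(q) - 42)^3
(5) = -9*h^2 - 18*h - 1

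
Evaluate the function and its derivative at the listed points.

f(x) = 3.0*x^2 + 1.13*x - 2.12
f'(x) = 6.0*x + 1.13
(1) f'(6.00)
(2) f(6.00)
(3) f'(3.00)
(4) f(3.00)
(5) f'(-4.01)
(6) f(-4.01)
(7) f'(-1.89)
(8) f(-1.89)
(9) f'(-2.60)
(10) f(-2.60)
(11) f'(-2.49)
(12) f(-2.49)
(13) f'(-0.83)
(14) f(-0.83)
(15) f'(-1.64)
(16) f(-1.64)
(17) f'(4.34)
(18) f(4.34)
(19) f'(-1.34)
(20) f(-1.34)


(1) = 37.13
(2) = 112.66
(3) = 19.13
(4) = 28.27
(5) = -22.93
(6) = 41.59
(7) = -10.21
(8) = 6.46
(9) = -14.47
(10) = 15.22
(11) = -13.81
(12) = 13.67
(13) = -3.85
(14) = -0.99
(15) = -8.71
(16) = 4.10
(17) = 27.17
(18) = 59.29
(19) = -6.91
(20) = 1.75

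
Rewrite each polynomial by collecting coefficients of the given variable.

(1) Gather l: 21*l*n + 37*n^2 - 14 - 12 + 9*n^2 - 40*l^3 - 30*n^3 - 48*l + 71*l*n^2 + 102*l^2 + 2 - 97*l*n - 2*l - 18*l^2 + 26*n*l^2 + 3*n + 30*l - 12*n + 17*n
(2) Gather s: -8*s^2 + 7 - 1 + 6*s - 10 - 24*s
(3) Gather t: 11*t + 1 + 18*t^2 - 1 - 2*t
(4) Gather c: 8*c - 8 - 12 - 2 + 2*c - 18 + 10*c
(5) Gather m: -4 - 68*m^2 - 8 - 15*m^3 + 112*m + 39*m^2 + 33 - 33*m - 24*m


(1) = -40*l^3 + l^2*(26*n + 84) + l*(71*n^2 - 76*n - 20) - 30*n^3 + 46*n^2 + 8*n - 24
(2) = -8*s^2 - 18*s - 4
(3) = 18*t^2 + 9*t
(4) = 20*c - 40
(5) = -15*m^3 - 29*m^2 + 55*m + 21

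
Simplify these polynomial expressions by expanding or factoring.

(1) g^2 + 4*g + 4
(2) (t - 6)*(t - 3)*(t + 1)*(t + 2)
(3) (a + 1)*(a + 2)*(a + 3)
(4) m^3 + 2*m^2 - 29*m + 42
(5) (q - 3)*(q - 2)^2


(1) = (g + 2)^2
(2) = t^4 - 6*t^3 - 7*t^2 + 36*t + 36
(3) = a^3 + 6*a^2 + 11*a + 6
(4) = (m - 3)*(m - 2)*(m + 7)
(5) = q^3 - 7*q^2 + 16*q - 12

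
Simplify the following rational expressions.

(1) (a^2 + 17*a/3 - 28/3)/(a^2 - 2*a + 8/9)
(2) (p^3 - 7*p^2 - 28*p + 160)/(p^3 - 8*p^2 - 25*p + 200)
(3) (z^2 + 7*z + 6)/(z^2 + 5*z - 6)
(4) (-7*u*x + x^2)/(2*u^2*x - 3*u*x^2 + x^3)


(1) = (3*a + 21)/(3*a - 2)
(2) = (p - 4)/(p - 5)
(3) = (z + 1)/(z - 1)
(4) = (-7*u + x)/(2*u^2 - 3*u*x + x^2)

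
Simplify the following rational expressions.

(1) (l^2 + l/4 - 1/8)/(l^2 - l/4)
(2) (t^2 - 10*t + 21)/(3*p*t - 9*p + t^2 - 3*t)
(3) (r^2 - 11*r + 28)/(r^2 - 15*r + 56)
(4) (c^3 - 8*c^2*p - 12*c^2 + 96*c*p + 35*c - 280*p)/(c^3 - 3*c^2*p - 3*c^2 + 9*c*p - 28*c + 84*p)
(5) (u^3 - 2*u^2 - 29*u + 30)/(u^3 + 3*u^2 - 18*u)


(1) = (2*l + 1)/(2*l)
(2) = (t - 7)/(3*p + t)
(3) = (r - 4)/(r - 8)
(4) = (-c^2 + 8*c*p + 5*c - 40*p)/(-c^2 + 3*c*p - 4*c + 12*p)
(5) = (u^3 - 2*u^2 - 29*u + 30)/(u^3 + 3*u^2 - 18*u)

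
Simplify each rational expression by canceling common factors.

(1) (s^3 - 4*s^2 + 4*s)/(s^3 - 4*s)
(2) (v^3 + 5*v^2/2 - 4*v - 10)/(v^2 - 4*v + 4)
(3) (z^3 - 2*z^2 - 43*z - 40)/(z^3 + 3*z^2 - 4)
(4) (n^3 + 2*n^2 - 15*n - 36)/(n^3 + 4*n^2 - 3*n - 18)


(1) = (s - 2)/(s + 2)
(2) = (2*v^2 + 9*v + 10)/(2*v - 4)
(3) = (z^3 - 2*z^2 - 43*z - 40)/(z^3 + 3*z^2 - 4)
(4) = (n - 4)/(n - 2)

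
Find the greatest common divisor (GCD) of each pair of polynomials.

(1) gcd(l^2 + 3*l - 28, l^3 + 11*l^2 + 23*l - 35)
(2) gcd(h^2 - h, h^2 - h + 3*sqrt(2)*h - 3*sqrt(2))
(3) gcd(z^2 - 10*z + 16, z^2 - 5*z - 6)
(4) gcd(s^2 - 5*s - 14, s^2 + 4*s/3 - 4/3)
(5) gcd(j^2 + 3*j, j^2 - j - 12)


(1) = gcd((l - 4)*(l + 7), (l - 1)*(l + 5)*(l + 7)) = l + 7
(2) = h - 1
(3) = gcd((z - 8)*(z - 2), (z - 6)*(z + 1)) = 1
(4) = gcd((s - 7)*(s + 2), (s - 2/3)*(s + 2)) = s + 2
(5) = gcd(j*(j + 3), (j - 4)*(j + 3)) = j + 3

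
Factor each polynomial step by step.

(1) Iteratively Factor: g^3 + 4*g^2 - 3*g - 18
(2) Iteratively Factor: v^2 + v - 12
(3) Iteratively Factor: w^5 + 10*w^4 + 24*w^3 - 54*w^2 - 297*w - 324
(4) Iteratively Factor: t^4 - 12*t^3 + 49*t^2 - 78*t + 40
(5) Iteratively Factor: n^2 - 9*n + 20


(1) = (g - 2)*(g^2 + 6*g + 9) = (g - 2)*(g + 3)*(g + 3)
(2) = (v - 3)*(v + 4)
(3) = (w + 3)*(w^4 + 7*w^3 + 3*w^2 - 63*w - 108) = (w + 3)*(w + 4)*(w^3 + 3*w^2 - 9*w - 27) = (w - 3)*(w + 3)*(w + 4)*(w^2 + 6*w + 9) = (w - 3)*(w + 3)^2*(w + 4)*(w + 3)
(4) = (t - 4)*(t^3 - 8*t^2 + 17*t - 10) = (t - 4)*(t - 2)*(t^2 - 6*t + 5) = (t - 5)*(t - 4)*(t - 2)*(t - 1)
(5) = (n - 4)*(n - 5)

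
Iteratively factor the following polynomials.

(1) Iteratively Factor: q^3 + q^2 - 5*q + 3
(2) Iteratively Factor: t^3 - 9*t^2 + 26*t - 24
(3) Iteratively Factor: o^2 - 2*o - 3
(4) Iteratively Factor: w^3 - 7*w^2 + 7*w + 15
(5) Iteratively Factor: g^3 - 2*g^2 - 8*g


(1) = (q + 3)*(q^2 - 2*q + 1) = (q - 1)*(q + 3)*(q - 1)
(2) = (t - 3)*(t^2 - 6*t + 8) = (t - 3)*(t - 2)*(t - 4)
(3) = (o + 1)*(o - 3)
(4) = (w - 3)*(w^2 - 4*w - 5) = (w - 5)*(w - 3)*(w + 1)
(5) = (g)*(g^2 - 2*g - 8) = g*(g - 4)*(g + 2)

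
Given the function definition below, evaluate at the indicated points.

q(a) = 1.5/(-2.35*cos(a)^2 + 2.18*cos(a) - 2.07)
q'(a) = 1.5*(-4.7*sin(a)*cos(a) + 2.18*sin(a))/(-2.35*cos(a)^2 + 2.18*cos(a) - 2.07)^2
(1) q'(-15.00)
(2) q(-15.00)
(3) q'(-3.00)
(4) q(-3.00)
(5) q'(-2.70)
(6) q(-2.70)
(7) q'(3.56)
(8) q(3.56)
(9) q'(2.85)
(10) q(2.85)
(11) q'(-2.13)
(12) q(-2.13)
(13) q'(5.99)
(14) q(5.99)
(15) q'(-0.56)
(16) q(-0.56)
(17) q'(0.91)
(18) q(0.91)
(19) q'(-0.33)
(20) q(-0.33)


(1) = -0.22
(2) = -0.30
(3) = -0.03
(4) = -0.23
(5) = -0.12
(6) = -0.25
(7) = -0.11
(8) = -0.25
(9) = 0.07
(10) = -0.24
(11) = -0.39
(12) = -0.39
(13) = 0.22
(14) = -0.70
(15) = 0.39
(16) = -0.79
(17) = -0.32
(18) = -0.93
(19) = 0.25
(20) = -0.71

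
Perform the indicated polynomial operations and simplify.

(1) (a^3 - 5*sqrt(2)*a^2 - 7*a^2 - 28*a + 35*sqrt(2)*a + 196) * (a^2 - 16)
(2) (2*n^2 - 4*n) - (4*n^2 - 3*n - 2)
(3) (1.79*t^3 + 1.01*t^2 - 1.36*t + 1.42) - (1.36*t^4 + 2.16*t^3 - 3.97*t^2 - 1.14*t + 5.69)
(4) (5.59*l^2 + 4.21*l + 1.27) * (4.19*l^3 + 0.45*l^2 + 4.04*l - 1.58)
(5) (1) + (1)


(1) = a^5 - 5*sqrt(2)*a^4 - 7*a^4 - 44*a^3 + 35*sqrt(2)*a^3 + 80*sqrt(2)*a^2 + 308*a^2 - 560*sqrt(2)*a + 448*a - 3136
(2) = -2*n^2 - n + 2
(3) = -1.36*t^4 - 0.37*t^3 + 4.98*t^2 - 0.22*t - 4.27
(4) = 23.4221*l^5 + 20.1554*l^4 + 29.7994*l^3 + 8.7477*l^2 - 1.521*l - 2.0066
(5) = 2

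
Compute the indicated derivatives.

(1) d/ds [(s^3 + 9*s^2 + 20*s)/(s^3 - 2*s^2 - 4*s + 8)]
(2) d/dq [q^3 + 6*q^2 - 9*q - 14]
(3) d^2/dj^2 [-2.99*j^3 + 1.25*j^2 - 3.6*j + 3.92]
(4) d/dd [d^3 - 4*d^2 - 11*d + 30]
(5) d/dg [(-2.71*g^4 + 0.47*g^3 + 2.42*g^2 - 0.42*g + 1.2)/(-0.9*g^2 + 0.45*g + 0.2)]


(1) = (-11*s^3 - 70*s^2 - 112*s - 80)/(s^5 - 2*s^4 - 8*s^3 + 16*s^2 + 16*s - 32)
(2) = 3*q^2 + 12*q - 9
(3) = 2.5 - 17.94*j
(4) = 3*d^2 - 8*d - 11
(5) = (4.878*g^5 - 4.0815*g^4 - 1.745*g^3 + 0.993*g^2 + 3.128*g - 0.624)/(0.81*g^4 - 0.81*g^3 - 0.1575*g^2 + 0.18*g + 0.04)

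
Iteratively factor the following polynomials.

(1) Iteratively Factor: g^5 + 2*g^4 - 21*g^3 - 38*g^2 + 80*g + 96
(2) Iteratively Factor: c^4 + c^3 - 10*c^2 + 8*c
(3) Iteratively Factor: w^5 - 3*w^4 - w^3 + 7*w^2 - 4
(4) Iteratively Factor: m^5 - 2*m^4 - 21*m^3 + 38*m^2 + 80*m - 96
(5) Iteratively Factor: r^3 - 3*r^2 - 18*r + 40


(1) = (g + 4)*(g^4 - 2*g^3 - 13*g^2 + 14*g + 24) = (g - 4)*(g + 4)*(g^3 + 2*g^2 - 5*g - 6) = (g - 4)*(g + 3)*(g + 4)*(g^2 - g - 2) = (g - 4)*(g - 2)*(g + 3)*(g + 4)*(g + 1)
(2) = (c + 4)*(c^3 - 3*c^2 + 2*c) = (c - 2)*(c + 4)*(c^2 - c) = (c - 2)*(c - 1)*(c + 4)*(c)
(3) = (w - 1)*(w^4 - 2*w^3 - 3*w^2 + 4*w + 4) = (w - 1)*(w + 1)*(w^3 - 3*w^2 + 4) = (w - 1)*(w + 1)^2*(w^2 - 4*w + 4) = (w - 2)*(w - 1)*(w + 1)^2*(w - 2)
(4) = (m + 4)*(m^4 - 6*m^3 + 3*m^2 + 26*m - 24) = (m - 4)*(m + 4)*(m^3 - 2*m^2 - 5*m + 6) = (m - 4)*(m + 2)*(m + 4)*(m^2 - 4*m + 3) = (m - 4)*(m - 1)*(m + 2)*(m + 4)*(m - 3)
(5) = (r - 2)*(r^2 - r - 20) = (r - 5)*(r - 2)*(r + 4)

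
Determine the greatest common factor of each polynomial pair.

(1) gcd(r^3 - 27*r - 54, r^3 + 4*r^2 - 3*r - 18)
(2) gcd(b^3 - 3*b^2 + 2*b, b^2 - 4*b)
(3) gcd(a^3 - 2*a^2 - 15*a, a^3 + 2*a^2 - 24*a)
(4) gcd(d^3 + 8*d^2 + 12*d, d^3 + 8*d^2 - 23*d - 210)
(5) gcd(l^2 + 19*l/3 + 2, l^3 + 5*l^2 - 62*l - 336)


(1) = r^2 + 6*r + 9
(2) = gcd(b*(b - 2)*(b - 1), b*(b - 4)) = b
(3) = gcd(a*(a - 5)*(a + 3), a*(a - 4)*(a + 6)) = a
(4) = d + 6
(5) = l + 6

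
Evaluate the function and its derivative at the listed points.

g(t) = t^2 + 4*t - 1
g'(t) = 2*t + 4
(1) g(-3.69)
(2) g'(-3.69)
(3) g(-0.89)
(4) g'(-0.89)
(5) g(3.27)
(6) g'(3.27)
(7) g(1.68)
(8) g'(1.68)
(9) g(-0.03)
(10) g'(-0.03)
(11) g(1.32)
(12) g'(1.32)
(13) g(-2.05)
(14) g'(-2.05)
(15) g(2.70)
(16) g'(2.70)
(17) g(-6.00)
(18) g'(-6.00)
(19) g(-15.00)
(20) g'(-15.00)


(1) = -2.14
(2) = -3.38
(3) = -3.77
(4) = 2.22
(5) = 22.77
(6) = 10.54
(7) = 8.54
(8) = 7.36
(9) = -1.12
(10) = 3.94
(11) = 6.02
(12) = 6.64
(13) = -5.00
(14) = -0.10
(15) = 17.09
(16) = 9.40
(17) = 11.00
(18) = -8.00
(19) = 164.00
(20) = -26.00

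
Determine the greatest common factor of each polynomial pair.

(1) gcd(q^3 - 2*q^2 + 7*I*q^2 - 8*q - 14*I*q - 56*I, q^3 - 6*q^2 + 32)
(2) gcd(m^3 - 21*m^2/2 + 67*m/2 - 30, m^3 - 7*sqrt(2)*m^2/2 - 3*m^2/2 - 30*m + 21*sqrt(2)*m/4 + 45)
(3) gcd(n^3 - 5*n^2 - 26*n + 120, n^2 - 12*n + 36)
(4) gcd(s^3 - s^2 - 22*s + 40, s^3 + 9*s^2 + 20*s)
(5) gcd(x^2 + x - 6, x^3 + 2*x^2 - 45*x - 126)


(1) = q^2 - 2*q - 8
(2) = m - 3/2
(3) = gcd((n - 6)*(n - 4)*(n + 5), (n - 6)^2) = n - 6
(4) = s + 5
(5) = gcd((x - 2)*(x + 3), (x - 7)*(x + 3)*(x + 6)) = x + 3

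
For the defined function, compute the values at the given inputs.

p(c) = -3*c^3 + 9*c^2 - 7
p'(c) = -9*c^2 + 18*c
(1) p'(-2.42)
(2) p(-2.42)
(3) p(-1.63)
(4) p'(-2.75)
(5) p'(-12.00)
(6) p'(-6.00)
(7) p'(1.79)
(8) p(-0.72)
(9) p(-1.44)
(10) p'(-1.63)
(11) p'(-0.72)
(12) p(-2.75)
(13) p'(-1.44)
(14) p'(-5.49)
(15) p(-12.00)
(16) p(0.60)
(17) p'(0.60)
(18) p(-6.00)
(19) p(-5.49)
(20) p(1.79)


(1) = -96.27
(2) = 88.23
(3) = 29.90
(4) = -117.56
(5) = -1512.00
(6) = -432.00
(7) = 3.38
(8) = -1.21
(9) = 20.62
(10) = -53.25
(11) = -17.63
(12) = 123.45
(13) = -44.58
(14) = -370.08
(15) = 6473.00
(16) = -4.41
(17) = 7.56
(18) = 965.00
(19) = 760.67
(20) = 4.63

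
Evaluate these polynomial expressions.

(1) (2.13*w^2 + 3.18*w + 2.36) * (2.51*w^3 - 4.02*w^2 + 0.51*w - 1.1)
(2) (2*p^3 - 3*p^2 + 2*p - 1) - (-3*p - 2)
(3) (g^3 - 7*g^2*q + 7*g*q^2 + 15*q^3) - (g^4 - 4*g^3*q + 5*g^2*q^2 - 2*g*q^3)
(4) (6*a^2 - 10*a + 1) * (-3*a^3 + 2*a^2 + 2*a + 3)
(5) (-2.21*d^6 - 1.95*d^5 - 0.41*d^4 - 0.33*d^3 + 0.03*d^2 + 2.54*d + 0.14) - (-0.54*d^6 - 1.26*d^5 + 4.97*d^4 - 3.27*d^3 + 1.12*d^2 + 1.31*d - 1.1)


(1) = 5.3463*w^5 - 0.5808*w^4 - 5.7737*w^3 - 10.2084*w^2 - 2.2944*w - 2.596
(2) = 2*p^3 - 3*p^2 + 5*p + 1
(3) = -g^4 + 4*g^3*q + g^3 - 5*g^2*q^2 - 7*g^2*q + 2*g*q^3 + 7*g*q^2 + 15*q^3
(4) = -18*a^5 + 42*a^4 - 11*a^3 - 28*a + 3
(5) = -1.67*d^6 - 0.69*d^5 - 5.38*d^4 + 2.94*d^3 - 1.09*d^2 + 1.23*d + 1.24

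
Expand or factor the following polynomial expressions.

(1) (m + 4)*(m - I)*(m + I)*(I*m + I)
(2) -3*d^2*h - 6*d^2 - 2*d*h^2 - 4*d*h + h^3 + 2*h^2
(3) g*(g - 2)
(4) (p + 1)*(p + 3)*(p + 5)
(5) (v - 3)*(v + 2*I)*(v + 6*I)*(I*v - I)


(1) = I*m^4 + 5*I*m^3 + 5*I*m^2 + 5*I*m + 4*I
(2) = (-3*d + h)*(d + h)*(h + 2)
(3) = g^2 - 2*g
(4) = p^3 + 9*p^2 + 23*p + 15
(5) = I*v^4 - 8*v^3 - 4*I*v^3 + 32*v^2 - 9*I*v^2 - 24*v + 48*I*v - 36*I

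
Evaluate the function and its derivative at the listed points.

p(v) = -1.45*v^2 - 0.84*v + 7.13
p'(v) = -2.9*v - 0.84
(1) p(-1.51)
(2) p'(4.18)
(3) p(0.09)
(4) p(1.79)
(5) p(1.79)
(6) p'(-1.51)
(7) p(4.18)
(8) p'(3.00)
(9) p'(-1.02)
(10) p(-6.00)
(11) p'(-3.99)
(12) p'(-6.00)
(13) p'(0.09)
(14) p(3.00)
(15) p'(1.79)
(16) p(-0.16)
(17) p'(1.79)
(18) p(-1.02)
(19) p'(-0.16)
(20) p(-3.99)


(1) = 5.09
(2) = -12.96
(3) = 7.04
(4) = 0.98
(5) = 0.98
(6) = 3.54
(7) = -21.72
(8) = -9.54
(9) = 2.12
(10) = -40.03
(11) = 10.73
(12) = 16.56
(13) = -1.10
(14) = -8.44
(15) = -6.03
(16) = 7.23
(17) = -6.03
(18) = 6.48
(19) = -0.38
(20) = -12.60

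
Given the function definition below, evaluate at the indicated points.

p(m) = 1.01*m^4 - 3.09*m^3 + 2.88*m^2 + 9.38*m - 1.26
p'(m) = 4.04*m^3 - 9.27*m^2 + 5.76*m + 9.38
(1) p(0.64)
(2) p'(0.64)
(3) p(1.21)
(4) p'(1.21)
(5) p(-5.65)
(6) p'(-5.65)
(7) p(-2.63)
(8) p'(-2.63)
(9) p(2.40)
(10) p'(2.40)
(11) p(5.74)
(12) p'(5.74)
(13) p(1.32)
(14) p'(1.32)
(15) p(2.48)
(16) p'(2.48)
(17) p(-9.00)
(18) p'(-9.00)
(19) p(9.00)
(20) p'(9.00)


(1) = 5.28
(2) = 10.33
(3) = 11.00
(4) = 9.93
(5) = 1624.24
(6) = -1047.75
(7) = 98.52
(8) = -143.38
(9) = 28.63
(10) = 25.66
(11) = 659.49
(12) = 501.06
(13) = 12.10
(14) = 10.12
(15) = 30.79
(16) = 28.27
(17) = 9026.82
(18) = -3738.49
(19) = 4690.44
(20) = 2255.51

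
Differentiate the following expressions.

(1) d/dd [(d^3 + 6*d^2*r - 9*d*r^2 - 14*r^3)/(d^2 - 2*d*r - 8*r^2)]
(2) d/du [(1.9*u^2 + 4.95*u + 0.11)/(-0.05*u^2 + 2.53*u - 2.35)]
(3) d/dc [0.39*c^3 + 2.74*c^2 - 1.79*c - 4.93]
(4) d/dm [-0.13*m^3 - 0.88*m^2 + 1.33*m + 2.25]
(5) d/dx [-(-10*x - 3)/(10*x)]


(1) = (d^4 - 4*d^3*r - 27*d^2*r^2 - 68*d*r^3 + 44*r^4)/(d^4 - 4*d^3*r - 12*d^2*r^2 + 32*d*r^3 + 64*r^4)
(2) = (5.0545*u^2 - 8.919*u - 11.9108)/(0.0025*u^4 - 0.253*u^3 + 6.6359*u^2 - 11.891*u + 5.5225)
(3) = 1.17*c^2 + 5.48*c - 1.79
(4) = -0.39*m^2 - 1.76*m + 1.33
(5) = -3/(10*x^2)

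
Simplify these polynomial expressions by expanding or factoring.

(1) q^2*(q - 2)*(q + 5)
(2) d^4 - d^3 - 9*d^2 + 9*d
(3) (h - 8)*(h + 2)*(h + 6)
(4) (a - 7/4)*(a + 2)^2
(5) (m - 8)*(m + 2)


(1) = q^4 + 3*q^3 - 10*q^2
(2) = d*(d - 3)*(d - 1)*(d + 3)
(3) = h^3 - 52*h - 96
(4) = a^3 + 9*a^2/4 - 3*a - 7
(5) = m^2 - 6*m - 16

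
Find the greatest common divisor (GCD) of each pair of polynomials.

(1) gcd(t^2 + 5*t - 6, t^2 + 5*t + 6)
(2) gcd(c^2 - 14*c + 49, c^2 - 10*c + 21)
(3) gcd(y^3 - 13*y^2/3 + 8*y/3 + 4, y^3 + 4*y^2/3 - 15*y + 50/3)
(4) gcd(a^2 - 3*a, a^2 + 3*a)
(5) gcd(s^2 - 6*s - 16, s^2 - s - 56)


(1) = 1
(2) = gcd((c - 7)^2, (c - 7)*(c - 3)) = c - 7
(3) = gcd((y - 3)*(y - 2)*(y + 2/3), (y - 2)*(y - 5/3)*(y + 5)) = y - 2
(4) = a
(5) = s - 8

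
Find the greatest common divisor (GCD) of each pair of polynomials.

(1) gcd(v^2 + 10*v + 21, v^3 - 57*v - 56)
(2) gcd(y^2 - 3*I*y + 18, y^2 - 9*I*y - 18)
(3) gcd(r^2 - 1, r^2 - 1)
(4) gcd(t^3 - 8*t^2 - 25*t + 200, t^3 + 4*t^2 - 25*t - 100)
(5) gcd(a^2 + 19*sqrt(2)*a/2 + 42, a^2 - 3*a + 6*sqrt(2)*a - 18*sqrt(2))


(1) = v + 7
(2) = gcd((y - 6*I)*(y + 3*I), (y - 6*I)*(y - 3*I)) = y - 6*I
(3) = r^2 - 1
(4) = t^2 - 25
(5) = a + 6*sqrt(2)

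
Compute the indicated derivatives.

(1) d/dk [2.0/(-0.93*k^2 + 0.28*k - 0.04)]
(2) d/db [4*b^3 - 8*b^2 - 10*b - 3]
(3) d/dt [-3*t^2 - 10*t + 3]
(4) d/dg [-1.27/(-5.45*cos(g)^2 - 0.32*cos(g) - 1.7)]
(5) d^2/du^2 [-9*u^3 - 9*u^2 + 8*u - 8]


(1) = (3.72*k - 0.56)/(0.93*k^2 - 0.28*k + 0.04)^2
(2) = 12*b^2 - 16*b - 10
(3) = -6*t - 10
(4) = (13.843*cos(g) + 0.4064)*sin(g)/(5.45*cos(g)^2 + 0.32*cos(g) + 1.7)^2
(5) = -54*u - 18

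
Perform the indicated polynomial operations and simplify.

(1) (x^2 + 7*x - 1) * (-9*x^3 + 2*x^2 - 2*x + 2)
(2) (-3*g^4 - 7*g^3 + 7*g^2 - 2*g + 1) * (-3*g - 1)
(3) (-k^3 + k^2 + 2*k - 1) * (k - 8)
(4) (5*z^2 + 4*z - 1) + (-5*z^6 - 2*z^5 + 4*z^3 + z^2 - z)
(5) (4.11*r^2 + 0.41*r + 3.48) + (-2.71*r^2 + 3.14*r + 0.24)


(1) = -9*x^5 - 61*x^4 + 21*x^3 - 14*x^2 + 16*x - 2
(2) = 9*g^5 + 24*g^4 - 14*g^3 - g^2 - g - 1
(3) = -k^4 + 9*k^3 - 6*k^2 - 17*k + 8
(4) = -5*z^6 - 2*z^5 + 4*z^3 + 6*z^2 + 3*z - 1
(5) = 1.4*r^2 + 3.55*r + 3.72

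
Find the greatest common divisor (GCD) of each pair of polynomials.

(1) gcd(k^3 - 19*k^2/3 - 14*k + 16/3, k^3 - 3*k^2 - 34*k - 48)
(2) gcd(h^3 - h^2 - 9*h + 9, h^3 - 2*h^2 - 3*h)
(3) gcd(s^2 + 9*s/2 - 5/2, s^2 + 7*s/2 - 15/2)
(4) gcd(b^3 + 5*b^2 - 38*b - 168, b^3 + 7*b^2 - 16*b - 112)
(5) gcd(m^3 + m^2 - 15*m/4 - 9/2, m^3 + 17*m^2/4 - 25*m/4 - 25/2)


(1) = k^2 - 6*k - 16
(2) = gcd((h - 3)*(h - 1)*(h + 3), h*(h - 3)*(h + 1)) = h - 3
(3) = s + 5
(4) = gcd((b - 6)*(b + 4)*(b + 7), (b - 4)*(b + 4)*(b + 7)) = b^2 + 11*b + 28
(5) = gcd((m - 2)*(m + 3/2)^2, (m - 2)*(m + 5/4)*(m + 5)) = m - 2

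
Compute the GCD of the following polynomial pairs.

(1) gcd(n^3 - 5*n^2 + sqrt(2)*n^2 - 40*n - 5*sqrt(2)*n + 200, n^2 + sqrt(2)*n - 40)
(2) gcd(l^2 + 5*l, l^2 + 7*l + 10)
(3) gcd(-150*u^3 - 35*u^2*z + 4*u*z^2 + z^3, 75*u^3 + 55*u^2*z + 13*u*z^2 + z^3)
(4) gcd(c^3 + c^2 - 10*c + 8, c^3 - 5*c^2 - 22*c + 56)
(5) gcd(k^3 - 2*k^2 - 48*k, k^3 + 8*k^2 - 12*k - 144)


(1) = gcd((n - 5)*(n - 4*sqrt(2))*(n + 5*sqrt(2)), (n - 4*sqrt(2))*(n + 5*sqrt(2))) = n^2 + sqrt(2)*n - 40
(2) = gcd(l*(l + 5), (l + 2)*(l + 5)) = l + 5
(3) = gcd((-6*u + z)*(5*u + z)^2, (3*u + z)*(5*u + z)^2) = 25*u^2 + 10*u*z + z^2
(4) = gcd((c - 2)*(c - 1)*(c + 4), (c - 7)*(c - 2)*(c + 4)) = c^2 + 2*c - 8
(5) = k + 6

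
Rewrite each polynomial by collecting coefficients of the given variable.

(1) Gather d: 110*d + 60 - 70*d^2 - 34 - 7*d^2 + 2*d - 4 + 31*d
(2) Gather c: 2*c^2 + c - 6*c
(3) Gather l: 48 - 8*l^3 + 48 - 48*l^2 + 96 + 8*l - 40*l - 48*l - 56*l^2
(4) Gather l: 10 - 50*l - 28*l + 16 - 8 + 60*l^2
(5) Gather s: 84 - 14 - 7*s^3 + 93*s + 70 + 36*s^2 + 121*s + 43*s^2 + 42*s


(1) = -77*d^2 + 143*d + 22
(2) = 2*c^2 - 5*c
(3) = -8*l^3 - 104*l^2 - 80*l + 192
(4) = 60*l^2 - 78*l + 18
(5) = -7*s^3 + 79*s^2 + 256*s + 140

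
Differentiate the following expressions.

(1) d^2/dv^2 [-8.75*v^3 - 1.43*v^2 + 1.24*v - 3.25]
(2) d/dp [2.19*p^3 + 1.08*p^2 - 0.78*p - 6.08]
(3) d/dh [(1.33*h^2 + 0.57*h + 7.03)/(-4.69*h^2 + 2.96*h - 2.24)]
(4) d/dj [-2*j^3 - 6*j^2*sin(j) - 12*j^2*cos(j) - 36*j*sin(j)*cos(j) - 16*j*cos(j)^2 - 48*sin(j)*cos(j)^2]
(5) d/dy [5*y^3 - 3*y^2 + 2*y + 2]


(1) = -52.5*v - 2.86
(2) = 6.57*p^2 + 2.16*p - 0.78
(3) = (6.6101*h^2 + 59.983*h - 22.0856)/(21.9961*h^4 - 27.7648*h^3 + 29.7728*h^2 - 13.2608*h + 5.0176)
(4) = 12*j^2*sin(j) - 6*j^2*cos(j) - 6*j^2 - 12*j*sin(j) + 16*j*sin(2*j) - 24*j*cos(j) - 36*j*cos(2*j) - 18*sin(2*j) - 12*cos(j) - 8*cos(2*j) - 36*cos(3*j) - 8
(5) = 15*y^2 - 6*y + 2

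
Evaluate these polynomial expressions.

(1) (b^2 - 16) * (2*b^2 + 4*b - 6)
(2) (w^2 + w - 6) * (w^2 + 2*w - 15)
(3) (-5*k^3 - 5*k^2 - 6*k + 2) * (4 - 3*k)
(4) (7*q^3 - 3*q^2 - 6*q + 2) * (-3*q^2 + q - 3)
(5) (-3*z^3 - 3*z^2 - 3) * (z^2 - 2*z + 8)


(1) = 2*b^4 + 4*b^3 - 38*b^2 - 64*b + 96
(2) = w^4 + 3*w^3 - 19*w^2 - 27*w + 90
(3) = 15*k^4 - 5*k^3 - 2*k^2 - 30*k + 8
(4) = -21*q^5 + 16*q^4 - 6*q^3 - 3*q^2 + 20*q - 6
(5) = -3*z^5 + 3*z^4 - 18*z^3 - 27*z^2 + 6*z - 24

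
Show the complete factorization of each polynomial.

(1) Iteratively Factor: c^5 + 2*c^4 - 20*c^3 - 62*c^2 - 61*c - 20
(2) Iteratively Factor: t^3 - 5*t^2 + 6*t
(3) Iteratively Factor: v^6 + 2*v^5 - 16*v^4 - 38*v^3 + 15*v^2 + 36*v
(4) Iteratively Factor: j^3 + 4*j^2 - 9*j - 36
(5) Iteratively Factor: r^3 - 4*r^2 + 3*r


(1) = (c + 4)*(c^4 - 2*c^3 - 12*c^2 - 14*c - 5) = (c + 1)*(c + 4)*(c^3 - 3*c^2 - 9*c - 5) = (c + 1)^2*(c + 4)*(c^2 - 4*c - 5) = (c + 1)^3*(c + 4)*(c - 5)
(2) = (t - 2)*(t^2 - 3*t) = t*(t - 2)*(t - 3)
(3) = (v - 4)*(v^5 + 6*v^4 + 8*v^3 - 6*v^2 - 9*v) = (v - 4)*(v + 1)*(v^4 + 5*v^3 + 3*v^2 - 9*v) = (v - 4)*(v - 1)*(v + 1)*(v^3 + 6*v^2 + 9*v) = (v - 4)*(v - 1)*(v + 1)*(v + 3)*(v^2 + 3*v) = v*(v - 4)*(v - 1)*(v + 1)*(v + 3)*(v + 3)
(4) = (j - 3)*(j^2 + 7*j + 12) = (j - 3)*(j + 3)*(j + 4)
(5) = (r - 3)*(r^2 - r) = r*(r - 3)*(r - 1)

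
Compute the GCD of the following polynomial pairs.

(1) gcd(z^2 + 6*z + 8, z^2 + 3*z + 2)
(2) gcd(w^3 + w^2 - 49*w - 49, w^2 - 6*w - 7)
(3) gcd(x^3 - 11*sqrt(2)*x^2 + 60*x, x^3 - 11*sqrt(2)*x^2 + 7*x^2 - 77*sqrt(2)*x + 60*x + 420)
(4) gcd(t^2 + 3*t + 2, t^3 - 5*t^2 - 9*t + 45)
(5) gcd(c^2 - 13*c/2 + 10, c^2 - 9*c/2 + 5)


(1) = z + 2
(2) = w^2 - 6*w - 7
(3) = gcd(x*(x - 6*sqrt(2))*(x - 5*sqrt(2)), (x + 7)*(x - 6*sqrt(2))*(x - 5*sqrt(2))) = x^2 - 11*sqrt(2)*x + 60
(4) = gcd((t + 1)*(t + 2), (t - 5)*(t - 3)*(t + 3)) = 1
(5) = c - 5/2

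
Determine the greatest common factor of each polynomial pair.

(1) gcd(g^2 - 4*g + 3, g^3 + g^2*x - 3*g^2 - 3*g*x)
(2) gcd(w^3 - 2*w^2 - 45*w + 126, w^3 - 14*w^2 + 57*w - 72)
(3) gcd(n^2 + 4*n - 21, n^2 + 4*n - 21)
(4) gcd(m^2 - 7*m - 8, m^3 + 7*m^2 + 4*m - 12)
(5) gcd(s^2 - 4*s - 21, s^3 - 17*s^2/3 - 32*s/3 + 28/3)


(1) = gcd((g - 3)*(g - 1), g*(g - 3)*(g + x)) = g - 3
(2) = gcd((w - 6)*(w - 3)*(w + 7), (w - 8)*(w - 3)^2) = w - 3
(3) = n^2 + 4*n - 21
(4) = gcd((m - 8)*(m + 1), (m - 1)*(m + 2)*(m + 6)) = 1
(5) = s - 7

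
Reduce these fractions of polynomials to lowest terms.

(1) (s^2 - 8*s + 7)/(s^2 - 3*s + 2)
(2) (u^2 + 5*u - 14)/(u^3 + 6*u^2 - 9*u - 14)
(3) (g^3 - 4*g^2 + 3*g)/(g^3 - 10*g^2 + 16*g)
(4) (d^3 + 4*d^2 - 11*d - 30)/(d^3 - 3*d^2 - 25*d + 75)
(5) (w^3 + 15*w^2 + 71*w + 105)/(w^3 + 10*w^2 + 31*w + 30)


(1) = (s - 7)/(s - 2)
(2) = 1/(u + 1)
(3) = (g^2 - 4*g + 3)/(g^2 - 10*g + 16)
(4) = (d + 2)/(d - 5)
(5) = (w + 7)/(w + 2)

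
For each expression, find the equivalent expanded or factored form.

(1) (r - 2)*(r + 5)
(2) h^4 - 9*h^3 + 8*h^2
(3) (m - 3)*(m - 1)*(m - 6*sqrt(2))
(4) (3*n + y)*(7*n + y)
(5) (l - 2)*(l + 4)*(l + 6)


(1) = r^2 + 3*r - 10
(2) = h^2*(h - 8)*(h - 1)
(3) = m^3 - 6*sqrt(2)*m^2 - 4*m^2 + 3*m + 24*sqrt(2)*m - 18*sqrt(2)
(4) = 21*n^2 + 10*n*y + y^2
(5) = l^3 + 8*l^2 + 4*l - 48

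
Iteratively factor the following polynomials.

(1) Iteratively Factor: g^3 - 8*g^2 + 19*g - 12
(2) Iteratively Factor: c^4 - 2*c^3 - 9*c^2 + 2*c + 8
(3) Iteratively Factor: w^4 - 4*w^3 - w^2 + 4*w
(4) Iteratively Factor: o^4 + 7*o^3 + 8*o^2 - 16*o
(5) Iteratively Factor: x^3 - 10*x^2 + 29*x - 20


(1) = (g - 3)*(g^2 - 5*g + 4) = (g - 4)*(g - 3)*(g - 1)
(2) = (c - 4)*(c^3 + 2*c^2 - c - 2) = (c - 4)*(c + 2)*(c^2 - 1) = (c - 4)*(c + 1)*(c + 2)*(c - 1)
(3) = (w)*(w^3 - 4*w^2 - w + 4) = w*(w - 4)*(w^2 - 1) = w*(w - 4)*(w - 1)*(w + 1)
(4) = (o + 4)*(o^3 + 3*o^2 - 4*o) = (o - 1)*(o + 4)*(o^2 + 4*o) = o*(o - 1)*(o + 4)*(o + 4)
(5) = (x - 1)*(x^2 - 9*x + 20) = (x - 5)*(x - 1)*(x - 4)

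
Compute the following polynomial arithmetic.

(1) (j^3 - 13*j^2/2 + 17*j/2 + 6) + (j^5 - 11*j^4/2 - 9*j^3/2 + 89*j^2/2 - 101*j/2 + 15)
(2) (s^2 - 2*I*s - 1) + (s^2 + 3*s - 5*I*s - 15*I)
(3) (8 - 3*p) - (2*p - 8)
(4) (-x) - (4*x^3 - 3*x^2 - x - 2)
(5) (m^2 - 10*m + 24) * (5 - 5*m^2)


(1) = j^5 - 11*j^4/2 - 7*j^3/2 + 38*j^2 - 42*j + 21
(2) = 2*s^2 + 3*s - 7*I*s - 1 - 15*I
(3) = 16 - 5*p
(4) = -4*x^3 + 3*x^2 + 2
(5) = -5*m^4 + 50*m^3 - 115*m^2 - 50*m + 120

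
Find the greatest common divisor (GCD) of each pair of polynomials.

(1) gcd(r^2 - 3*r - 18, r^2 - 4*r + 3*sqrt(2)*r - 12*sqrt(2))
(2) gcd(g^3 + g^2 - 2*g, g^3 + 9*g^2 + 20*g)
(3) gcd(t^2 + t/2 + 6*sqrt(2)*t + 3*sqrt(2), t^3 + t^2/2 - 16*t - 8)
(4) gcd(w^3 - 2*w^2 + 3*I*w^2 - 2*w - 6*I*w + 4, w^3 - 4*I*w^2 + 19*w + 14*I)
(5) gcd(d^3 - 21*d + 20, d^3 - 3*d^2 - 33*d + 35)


(1) = 1
(2) = g
(3) = t + 1/2
(4) = gcd((w - 2)*(w + I)*(w + 2*I), (w - 7*I)*(w + I)*(w + 2*I)) = w^2 + 3*I*w - 2
(5) = d^2 + 4*d - 5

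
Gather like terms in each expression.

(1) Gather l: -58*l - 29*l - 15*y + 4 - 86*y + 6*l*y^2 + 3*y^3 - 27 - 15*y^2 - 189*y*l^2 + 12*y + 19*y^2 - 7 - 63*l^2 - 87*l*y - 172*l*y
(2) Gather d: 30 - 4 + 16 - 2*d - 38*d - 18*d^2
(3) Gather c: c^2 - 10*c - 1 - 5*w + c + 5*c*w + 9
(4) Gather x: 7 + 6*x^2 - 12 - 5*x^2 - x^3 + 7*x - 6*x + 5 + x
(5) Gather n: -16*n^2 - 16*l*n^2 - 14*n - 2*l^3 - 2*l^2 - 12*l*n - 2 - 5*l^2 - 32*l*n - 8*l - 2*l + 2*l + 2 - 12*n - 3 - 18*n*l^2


(1) = l^2*(-189*y - 63) + l*(6*y^2 - 259*y - 87) + 3*y^3 + 4*y^2 - 89*y - 30
(2) = -18*d^2 - 40*d + 42
(3) = c^2 + c*(5*w - 9) - 5*w + 8
(4) = -x^3 + x^2 + 2*x
(5) = -2*l^3 - 7*l^2 - 8*l + n^2*(-16*l - 16) + n*(-18*l^2 - 44*l - 26) - 3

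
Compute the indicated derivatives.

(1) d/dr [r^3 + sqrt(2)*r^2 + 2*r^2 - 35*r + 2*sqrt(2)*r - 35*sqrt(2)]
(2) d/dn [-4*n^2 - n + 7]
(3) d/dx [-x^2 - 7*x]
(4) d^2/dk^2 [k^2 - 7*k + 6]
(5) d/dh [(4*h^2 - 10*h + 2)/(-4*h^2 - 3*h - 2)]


(1) = 3*r^2 + 2*sqrt(2)*r + 4*r - 35 + 2*sqrt(2)
(2) = -8*n - 1
(3) = -2*x - 7
(4) = 2
(5) = 26*(1 - 2*h^2)/(16*h^4 + 24*h^3 + 25*h^2 + 12*h + 4)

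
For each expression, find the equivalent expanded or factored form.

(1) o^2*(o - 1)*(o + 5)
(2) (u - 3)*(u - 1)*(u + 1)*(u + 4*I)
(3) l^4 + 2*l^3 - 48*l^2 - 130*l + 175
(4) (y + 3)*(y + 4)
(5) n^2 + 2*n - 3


(1) = o^4 + 4*o^3 - 5*o^2
(2) = u^4 - 3*u^3 + 4*I*u^3 - u^2 - 12*I*u^2 + 3*u - 4*I*u + 12*I
(3) = (l - 7)*(l - 1)*(l + 5)^2
(4) = y^2 + 7*y + 12
(5) = (n - 1)*(n + 3)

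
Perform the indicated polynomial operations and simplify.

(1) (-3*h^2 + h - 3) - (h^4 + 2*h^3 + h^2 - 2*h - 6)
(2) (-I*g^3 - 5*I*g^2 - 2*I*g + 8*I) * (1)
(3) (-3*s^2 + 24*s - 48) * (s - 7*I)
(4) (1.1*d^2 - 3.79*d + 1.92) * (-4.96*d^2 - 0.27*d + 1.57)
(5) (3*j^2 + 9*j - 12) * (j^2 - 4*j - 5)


(1) = -h^4 - 2*h^3 - 4*h^2 + 3*h + 3
(2) = -I*g^3 - 5*I*g^2 - 2*I*g + 8*I
(3) = -3*s^3 + 24*s^2 + 21*I*s^2 - 48*s - 168*I*s + 336*I
(4) = -5.456*d^4 + 18.5014*d^3 - 6.7729*d^2 - 6.4687*d + 3.0144
(5) = 3*j^4 - 3*j^3 - 63*j^2 + 3*j + 60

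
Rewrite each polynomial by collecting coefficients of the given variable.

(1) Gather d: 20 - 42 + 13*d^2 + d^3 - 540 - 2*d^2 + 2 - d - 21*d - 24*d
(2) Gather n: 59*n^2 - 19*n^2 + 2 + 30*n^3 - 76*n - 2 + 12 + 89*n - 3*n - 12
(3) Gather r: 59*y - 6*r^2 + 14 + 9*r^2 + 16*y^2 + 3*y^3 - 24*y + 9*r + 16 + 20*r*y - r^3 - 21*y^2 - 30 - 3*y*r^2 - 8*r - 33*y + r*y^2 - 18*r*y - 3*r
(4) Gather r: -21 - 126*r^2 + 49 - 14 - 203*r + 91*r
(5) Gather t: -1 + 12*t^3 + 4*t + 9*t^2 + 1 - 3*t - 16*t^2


(1) = d^3 + 11*d^2 - 46*d - 560
(2) = 30*n^3 + 40*n^2 + 10*n
(3) = -r^3 + r^2*(3 - 3*y) + r*(y^2 + 2*y - 2) + 3*y^3 - 5*y^2 + 2*y
(4) = -126*r^2 - 112*r + 14
(5) = 12*t^3 - 7*t^2 + t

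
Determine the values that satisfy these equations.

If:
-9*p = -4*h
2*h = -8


Then:
h = -4
p = -16/9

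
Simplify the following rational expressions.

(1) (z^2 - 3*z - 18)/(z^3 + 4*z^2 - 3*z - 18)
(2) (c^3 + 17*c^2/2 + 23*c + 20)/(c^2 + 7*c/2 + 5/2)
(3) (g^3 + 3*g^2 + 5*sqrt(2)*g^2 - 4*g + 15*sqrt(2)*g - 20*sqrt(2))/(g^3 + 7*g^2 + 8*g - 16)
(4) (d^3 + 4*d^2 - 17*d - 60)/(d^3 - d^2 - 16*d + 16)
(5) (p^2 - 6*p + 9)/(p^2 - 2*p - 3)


(1) = (z - 6)/(z^2 + z - 6)
(2) = (c^2 + 6*c + 8)/(c + 1)
(3) = (g + 5*sqrt(2))/(g + 4)
(4) = (d^2 + 8*d + 15)/(d^2 + 3*d - 4)
(5) = (p - 3)/(p + 1)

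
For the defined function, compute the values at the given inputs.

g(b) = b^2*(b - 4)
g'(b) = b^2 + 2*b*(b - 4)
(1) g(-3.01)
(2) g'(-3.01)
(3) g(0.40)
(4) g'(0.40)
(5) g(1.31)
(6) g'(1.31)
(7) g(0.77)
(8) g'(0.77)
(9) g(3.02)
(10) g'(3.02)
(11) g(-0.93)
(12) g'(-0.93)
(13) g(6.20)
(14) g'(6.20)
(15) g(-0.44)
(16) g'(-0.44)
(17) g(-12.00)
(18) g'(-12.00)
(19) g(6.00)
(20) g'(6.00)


(1) = -63.51
(2) = 51.26
(3) = -0.58
(4) = -2.72
(5) = -4.62
(6) = -5.33
(7) = -1.92
(8) = -4.38
(9) = -8.94
(10) = 3.20
(11) = -4.26
(12) = 10.03
(13) = 84.57
(14) = 65.72
(15) = -0.86
(16) = 4.10
(17) = -2304.00
(18) = 528.00
(19) = 72.00
(20) = 60.00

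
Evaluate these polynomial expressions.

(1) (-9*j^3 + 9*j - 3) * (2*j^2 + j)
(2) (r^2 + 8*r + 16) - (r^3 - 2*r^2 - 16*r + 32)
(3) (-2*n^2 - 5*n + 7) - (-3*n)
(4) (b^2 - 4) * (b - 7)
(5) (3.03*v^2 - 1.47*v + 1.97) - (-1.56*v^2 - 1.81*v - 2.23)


(1) = -18*j^5 - 9*j^4 + 18*j^3 + 3*j^2 - 3*j
(2) = -r^3 + 3*r^2 + 24*r - 16
(3) = -2*n^2 - 2*n + 7
(4) = b^3 - 7*b^2 - 4*b + 28
(5) = 4.59*v^2 + 0.34*v + 4.2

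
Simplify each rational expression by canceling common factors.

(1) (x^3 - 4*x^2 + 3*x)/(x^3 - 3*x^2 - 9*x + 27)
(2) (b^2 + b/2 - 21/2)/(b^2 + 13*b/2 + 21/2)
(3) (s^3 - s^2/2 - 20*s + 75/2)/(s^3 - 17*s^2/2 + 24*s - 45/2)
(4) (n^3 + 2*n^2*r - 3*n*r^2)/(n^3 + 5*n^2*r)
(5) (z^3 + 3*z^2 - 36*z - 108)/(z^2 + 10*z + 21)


(1) = (x^2 - x)/(x^2 - 9)
(2) = (b - 3)/(b + 3)
(3) = (s + 5)/(s - 3)
(4) = (n^2 + 2*n*r - 3*r^2)/(n^2 + 5*n*r)
(5) = (z^2 - 36)/(z + 7)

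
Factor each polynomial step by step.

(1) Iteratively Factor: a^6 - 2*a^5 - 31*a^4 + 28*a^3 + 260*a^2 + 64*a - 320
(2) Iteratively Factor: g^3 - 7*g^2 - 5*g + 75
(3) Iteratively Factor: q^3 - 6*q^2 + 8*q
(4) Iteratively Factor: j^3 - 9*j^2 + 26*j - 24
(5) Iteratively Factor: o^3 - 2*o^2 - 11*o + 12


(1) = (a - 5)*(a^5 + 3*a^4 - 16*a^3 - 52*a^2 + 64) = (a - 5)*(a + 2)*(a^4 + a^3 - 18*a^2 - 16*a + 32) = (a - 5)*(a - 4)*(a + 2)*(a^3 + 5*a^2 + 2*a - 8) = (a - 5)*(a - 4)*(a + 2)^2*(a^2 + 3*a - 4) = (a - 5)*(a - 4)*(a - 1)*(a + 2)^2*(a + 4)
(2) = (g - 5)*(g^2 - 2*g - 15) = (g - 5)^2*(g + 3)
(3) = (q)*(q^2 - 6*q + 8) = q*(q - 4)*(q - 2)
(4) = (j - 3)*(j^2 - 6*j + 8) = (j - 4)*(j - 3)*(j - 2)
(5) = (o + 3)*(o^2 - 5*o + 4) = (o - 1)*(o + 3)*(o - 4)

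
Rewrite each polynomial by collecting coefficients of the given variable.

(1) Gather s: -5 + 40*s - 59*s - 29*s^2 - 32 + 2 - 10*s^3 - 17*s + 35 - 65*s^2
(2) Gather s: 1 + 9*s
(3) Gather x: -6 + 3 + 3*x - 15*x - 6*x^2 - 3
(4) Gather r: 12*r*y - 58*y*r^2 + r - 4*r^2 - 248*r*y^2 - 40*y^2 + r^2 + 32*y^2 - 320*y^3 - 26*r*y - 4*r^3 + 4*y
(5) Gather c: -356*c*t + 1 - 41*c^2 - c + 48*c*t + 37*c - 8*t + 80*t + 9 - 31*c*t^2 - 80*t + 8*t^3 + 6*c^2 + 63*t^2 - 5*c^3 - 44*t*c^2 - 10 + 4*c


(1) = -10*s^3 - 94*s^2 - 36*s
(2) = 9*s + 1
(3) = -6*x^2 - 12*x - 6
(4) = -4*r^3 + r^2*(-58*y - 3) + r*(-248*y^2 - 14*y + 1) - 320*y^3 - 8*y^2 + 4*y
(5) = -5*c^3 + c^2*(-44*t - 35) + c*(-31*t^2 - 308*t + 40) + 8*t^3 + 63*t^2 - 8*t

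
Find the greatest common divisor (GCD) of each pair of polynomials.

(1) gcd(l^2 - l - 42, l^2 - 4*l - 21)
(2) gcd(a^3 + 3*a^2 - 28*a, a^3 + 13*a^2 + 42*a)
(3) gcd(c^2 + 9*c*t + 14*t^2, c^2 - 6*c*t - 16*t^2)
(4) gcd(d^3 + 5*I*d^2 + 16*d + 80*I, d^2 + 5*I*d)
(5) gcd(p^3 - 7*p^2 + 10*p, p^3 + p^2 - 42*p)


(1) = l - 7
(2) = gcd(a*(a - 4)*(a + 7), a*(a + 6)*(a + 7)) = a^2 + 7*a
(3) = c + 2*t
(4) = gcd((d - 4*I)*(d + 4*I)*(d + 5*I), d*(d + 5*I)) = d + 5*I
(5) = p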